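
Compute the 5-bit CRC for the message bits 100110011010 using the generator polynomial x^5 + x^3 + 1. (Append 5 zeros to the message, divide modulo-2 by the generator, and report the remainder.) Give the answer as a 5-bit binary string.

Append 5 zeros: 10011001101000000. Divide by 101001 (XOR where the leading bit is 1):
  pos 0: 100110 XOR 101001 = 001111
  pos 2: 111101 XOR 101001 = 010100
  pos 3: 101001 XOR 101001 = 000000
  pos 10: 100000 XOR 101001 = 001001
Remainder (last 5 bits) = 10010. This is the CRC / FCS.

10010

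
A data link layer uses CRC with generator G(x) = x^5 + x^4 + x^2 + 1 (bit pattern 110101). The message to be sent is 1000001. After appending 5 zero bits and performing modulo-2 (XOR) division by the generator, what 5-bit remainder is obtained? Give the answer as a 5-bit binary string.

Append 5 zeros: 100000100000. Divide by 110101 (XOR where the leading bit is 1):
  pos 0: 100000 XOR 110101 = 010101
  pos 1: 101011 XOR 110101 = 011110
  pos 2: 111100 XOR 110101 = 001001
  pos 4: 100100 XOR 110101 = 010001
  pos 5: 100010 XOR 110101 = 010111
  pos 6: 101110 XOR 110101 = 011011
Remainder (last 5 bits) = 11011. This is the CRC / FCS.

11011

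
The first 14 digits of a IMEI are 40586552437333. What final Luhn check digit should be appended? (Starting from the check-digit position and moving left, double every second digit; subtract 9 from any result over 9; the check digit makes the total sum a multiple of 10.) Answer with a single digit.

6

Partial digits right→left: 3 3 3 7 3 4 2 5 5 6 8 5 0 4
Double every second digit counting from the check-digit position (so the 1st, 3rd, 5th, ... of the partial from the right).
  doubled (with −9 where >9): 6 6 6 4 1 7 0 → sum 30
  kept as-is: 3 7 4 5 6 5 4 → sum 34
Total = 30 + 34 = 64.
Check digit = (10 − (64 mod 10)) mod 10 = 6.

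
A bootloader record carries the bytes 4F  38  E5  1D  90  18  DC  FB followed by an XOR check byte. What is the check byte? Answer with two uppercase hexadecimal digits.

XOR the bytes together:
  start with 0x4F
  0x4F ⊕ 0x38 = 0x77
  0x77 ⊕ 0xE5 = 0x92
  0x92 ⊕ 0x1D = 0x8F
  0x8F ⊕ 0x90 = 0x1F
  0x1F ⊕ 0x18 = 0x07
  0x07 ⊕ 0xDC = 0xDB
  0xDB ⊕ 0xFB = 0x20

20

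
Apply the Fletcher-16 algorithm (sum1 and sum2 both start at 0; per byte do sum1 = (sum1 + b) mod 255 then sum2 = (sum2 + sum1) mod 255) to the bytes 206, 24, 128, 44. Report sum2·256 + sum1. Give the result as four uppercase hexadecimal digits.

B093

Running sums (mod 255):
  after byte 0 (206): sum1=206, sum2=206
  after byte 1 (24): sum1=230, sum2=181
  after byte 2 (128): sum1=103, sum2=29
  after byte 3 (44): sum1=147, sum2=176
Checksum = sum2·256 + sum1 = 176·256 + 147 = 45203 = 0xB093.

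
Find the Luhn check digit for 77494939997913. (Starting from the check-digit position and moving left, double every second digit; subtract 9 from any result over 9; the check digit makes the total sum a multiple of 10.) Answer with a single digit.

Partial digits right→left: 3 1 9 7 9 9 9 3 9 4 9 4 7 7
Double every second digit counting from the check-digit position (so the 1st, 3rd, 5th, ... of the partial from the right).
  doubled (with −9 where >9): 6 9 9 9 9 9 5 → sum 56
  kept as-is: 1 7 9 3 4 4 7 → sum 35
Total = 56 + 35 = 91.
Check digit = (10 − (91 mod 10)) mod 10 = 9.

9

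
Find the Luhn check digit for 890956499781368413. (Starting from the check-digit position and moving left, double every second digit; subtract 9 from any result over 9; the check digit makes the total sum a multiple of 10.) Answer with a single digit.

0

Partial digits right→left: 3 1 4 8 6 3 1 8 7 9 9 4 6 5 9 0 9 8
Double every second digit counting from the check-digit position (so the 1st, 3rd, 5th, ... of the partial from the right).
  doubled (with −9 where >9): 6 8 3 2 5 9 3 9 9 → sum 54
  kept as-is: 1 8 3 8 9 4 5 0 8 → sum 46
Total = 54 + 46 = 100.
Check digit = (10 − (100 mod 10)) mod 10 = 0.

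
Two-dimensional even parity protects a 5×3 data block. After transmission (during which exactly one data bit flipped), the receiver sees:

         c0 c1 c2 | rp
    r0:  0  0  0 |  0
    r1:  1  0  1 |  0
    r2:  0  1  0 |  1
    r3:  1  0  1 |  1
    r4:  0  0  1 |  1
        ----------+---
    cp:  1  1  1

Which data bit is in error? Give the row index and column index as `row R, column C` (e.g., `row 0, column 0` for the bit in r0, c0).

row 3, column 0

Recompute each row's even parity and compare to rp:
  r0: data parity 0, sent rp 0 → ok
  r1: data parity 0, sent rp 0 → ok
  r2: data parity 1, sent rp 1 → ok
  r3: data parity 0, sent rp 1 → mismatch
  r4: data parity 1, sent rp 1 → ok
Recompute each column's even parity and compare to cp:
  c0: data parity 0, sent cp 1 → mismatch
  c1: data parity 1, sent cp 1 → ok
  c2: data parity 1, sent cp 1 → ok
Exactly one row (r3) and one column (c0) fail → the flipped bit is at their intersection.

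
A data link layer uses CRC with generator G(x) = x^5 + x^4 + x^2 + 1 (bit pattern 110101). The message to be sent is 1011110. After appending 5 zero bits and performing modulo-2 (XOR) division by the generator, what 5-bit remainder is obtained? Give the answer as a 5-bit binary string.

Append 5 zeros: 101111000000. Divide by 110101 (XOR where the leading bit is 1):
  pos 0: 101111 XOR 110101 = 011010
  pos 1: 110100 XOR 110101 = 000001
  pos 6: 100000 XOR 110101 = 010101
Remainder (last 5 bits) = 10101. This is the CRC / FCS.

10101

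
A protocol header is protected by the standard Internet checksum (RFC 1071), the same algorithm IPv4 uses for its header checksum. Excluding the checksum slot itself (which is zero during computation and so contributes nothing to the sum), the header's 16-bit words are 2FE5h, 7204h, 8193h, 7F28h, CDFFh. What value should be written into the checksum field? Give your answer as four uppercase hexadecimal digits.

8F5A

One's-complement addition (fold any carry out of bit 15 back into bit 0):
  0x2FE5 + 0x7204 = 0x0A1E9
  0xA1E9 + 0x8193 = 0x1237C → wrap carry → 0x237D
  0x237D + 0x7F28 = 0x0A2A5
  0xA2A5 + 0xCDFF = 0x170A4 → wrap carry → 0x70A5
One's-complement sum = 0x70A5.
Checksum = ~0x70A5 & 0xFFFF = 0x8F5A.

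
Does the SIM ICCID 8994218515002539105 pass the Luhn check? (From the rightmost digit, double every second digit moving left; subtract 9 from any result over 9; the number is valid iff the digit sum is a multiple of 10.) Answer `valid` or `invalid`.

valid

From the right, keep odd positions and double even positions (subtract 9 from any doubled value over 9):
  doubled (positions 2,4,...): 0 9 1 0 1 1 2 8 9 → sum 31
  kept (positions 1,3,...): 5 1 3 2 0 1 8 2 9 8 → sum 39
Total = 70.
70 mod 10 = 0, so the number is valid.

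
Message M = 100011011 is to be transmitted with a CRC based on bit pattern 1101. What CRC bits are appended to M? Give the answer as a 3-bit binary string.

010

Append 3 zeros: 100011011000. Divide by 1101 (XOR where the leading bit is 1):
  pos 0: 1000 XOR 1101 = 0101
  pos 1: 1011 XOR 1101 = 0110
  pos 2: 1101 XOR 1101 = 0000
  pos 7: 1100 XOR 1101 = 0001
Remainder (last 3 bits) = 010. This is the CRC / FCS.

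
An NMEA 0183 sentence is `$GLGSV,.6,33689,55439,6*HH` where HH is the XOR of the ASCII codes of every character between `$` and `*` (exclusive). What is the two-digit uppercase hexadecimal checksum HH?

6E

XOR the ASCII codes of the payload characters:
  'G' = 0x47 → acc = 0x47
  'L' = 0x4C → acc = 0x0B
  'G' = 0x47 → acc = 0x4C
  'S' = 0x53 → acc = 0x1F
  'V' = 0x56 → acc = 0x49
  ',' = 0x2C → acc = 0x65
  '.' = 0x2E → acc = 0x4B
  '6' = 0x36 → acc = 0x7D
  ',' = 0x2C → acc = 0x51
  '3' = 0x33 → acc = 0x62
  '3' = 0x33 → acc = 0x51
  '6' = 0x36 → acc = 0x67
  '8' = 0x38 → acc = 0x5F
  '9' = 0x39 → acc = 0x66
  ',' = 0x2C → acc = 0x4A
  '5' = 0x35 → acc = 0x7F
  '5' = 0x35 → acc = 0x4A
  '4' = 0x34 → acc = 0x7E
  '3' = 0x33 → acc = 0x4D
  '9' = 0x39 → acc = 0x74
  ',' = 0x2C → acc = 0x58
  '6' = 0x36 → acc = 0x6E
Checksum = 0x6E.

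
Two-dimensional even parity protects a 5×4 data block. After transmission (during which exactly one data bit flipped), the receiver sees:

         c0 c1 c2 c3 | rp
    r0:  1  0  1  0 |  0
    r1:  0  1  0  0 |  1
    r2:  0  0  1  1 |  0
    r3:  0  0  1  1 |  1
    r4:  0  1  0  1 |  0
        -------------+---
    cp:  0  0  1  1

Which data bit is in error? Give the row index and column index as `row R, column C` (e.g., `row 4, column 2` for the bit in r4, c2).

Recompute each row's even parity and compare to rp:
  r0: data parity 0, sent rp 0 → ok
  r1: data parity 1, sent rp 1 → ok
  r2: data parity 0, sent rp 0 → ok
  r3: data parity 0, sent rp 1 → mismatch
  r4: data parity 0, sent rp 0 → ok
Recompute each column's even parity and compare to cp:
  c0: data parity 1, sent cp 0 → mismatch
  c1: data parity 0, sent cp 0 → ok
  c2: data parity 1, sent cp 1 → ok
  c3: data parity 1, sent cp 1 → ok
Exactly one row (r3) and one column (c0) fail → the flipped bit is at their intersection.

row 3, column 0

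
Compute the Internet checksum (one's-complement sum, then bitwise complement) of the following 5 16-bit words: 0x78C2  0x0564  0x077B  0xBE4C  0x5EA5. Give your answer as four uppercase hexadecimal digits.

5D6C

One's-complement addition (fold any carry out of bit 15 back into bit 0):
  0x78C2 + 0x0564 = 0x07E26
  0x7E26 + 0x077B = 0x085A1
  0x85A1 + 0xBE4C = 0x143ED → wrap carry → 0x43EE
  0x43EE + 0x5EA5 = 0x0A293
One's-complement sum = 0xA293.
Checksum = ~0xA293 & 0xFFFF = 0x5D6C.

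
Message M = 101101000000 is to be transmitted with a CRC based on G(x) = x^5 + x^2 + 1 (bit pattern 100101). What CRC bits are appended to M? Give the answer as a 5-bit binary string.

Append 5 zeros: 10110100000000000. Divide by 100101 (XOR where the leading bit is 1):
  pos 0: 101101 XOR 100101 = 001000
  pos 2: 100000 XOR 100101 = 000101
  pos 5: 101000 XOR 100101 = 001101
  pos 7: 110100 XOR 100101 = 010001
  pos 8: 100010 XOR 100101 = 000111
  pos 11: 111000 XOR 100101 = 011101
Remainder (last 5 bits) = 11101. This is the CRC / FCS.

11101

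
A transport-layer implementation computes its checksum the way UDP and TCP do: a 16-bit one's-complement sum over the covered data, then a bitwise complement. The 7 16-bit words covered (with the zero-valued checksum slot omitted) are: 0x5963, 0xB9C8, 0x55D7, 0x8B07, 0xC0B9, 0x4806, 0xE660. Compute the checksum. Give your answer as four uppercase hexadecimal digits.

One's-complement addition (fold any carry out of bit 15 back into bit 0):
  0x5963 + 0xB9C8 = 0x1132B → wrap carry → 0x132C
  0x132C + 0x55D7 = 0x06903
  0x6903 + 0x8B07 = 0x0F40A
  0xF40A + 0xC0B9 = 0x1B4C3 → wrap carry → 0xB4C4
  0xB4C4 + 0x4806 = 0x0FCCA
  0xFCCA + 0xE660 = 0x1E32A → wrap carry → 0xE32B
One's-complement sum = 0xE32B.
Checksum = ~0xE32B & 0xFFFF = 0x1CD4.

1CD4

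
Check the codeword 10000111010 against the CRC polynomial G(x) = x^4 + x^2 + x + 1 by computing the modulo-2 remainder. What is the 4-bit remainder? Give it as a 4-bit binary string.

1011

Modulo-2 division of 10000111010 by 10111:
  pos 0: 10000 XOR 10111 = 00111
  pos 2: 11111 XOR 10111 = 01000
  pos 3: 10001 XOR 10111 = 00110
  pos 5: 11001 XOR 10111 = 01110
  pos 6: 11100 XOR 10111 = 01011
Remainder = 1011 (nonzero — an error is detected).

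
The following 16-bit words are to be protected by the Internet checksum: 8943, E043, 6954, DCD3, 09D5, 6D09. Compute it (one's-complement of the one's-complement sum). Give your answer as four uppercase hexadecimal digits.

One's-complement addition (fold any carry out of bit 15 back into bit 0):
  0x8943 + 0xE043 = 0x16986 → wrap carry → 0x6987
  0x6987 + 0x6954 = 0x0D2DB
  0xD2DB + 0xDCD3 = 0x1AFAE → wrap carry → 0xAFAF
  0xAFAF + 0x09D5 = 0x0B984
  0xB984 + 0x6D09 = 0x1268D → wrap carry → 0x268E
One's-complement sum = 0x268E.
Checksum = ~0x268E & 0xFFFF = 0xD971.

D971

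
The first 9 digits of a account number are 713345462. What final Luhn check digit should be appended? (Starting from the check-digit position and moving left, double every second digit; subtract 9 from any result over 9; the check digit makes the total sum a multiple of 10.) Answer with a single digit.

4

Partial digits right→left: 2 6 4 5 4 3 3 1 7
Double every second digit counting from the check-digit position (so the 1st, 3rd, 5th, ... of the partial from the right).
  doubled (with −9 where >9): 4 8 8 6 5 → sum 31
  kept as-is: 6 5 3 1 → sum 15
Total = 31 + 15 = 46.
Check digit = (10 − (46 mod 10)) mod 10 = 4.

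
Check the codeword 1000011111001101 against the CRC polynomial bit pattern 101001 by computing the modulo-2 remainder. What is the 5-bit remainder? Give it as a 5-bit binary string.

Modulo-2 division of 1000011111001101 by 101001:
  pos 0: 100001 XOR 101001 = 001000
  pos 2: 100011 XOR 101001 = 001010
  pos 4: 101011 XOR 101001 = 000010
  pos 8: 100011 XOR 101001 = 001010
  pos 10: 101001 XOR 101001 = 000000
Remainder = 00000 (zero — the frame passes the CRC check).

00000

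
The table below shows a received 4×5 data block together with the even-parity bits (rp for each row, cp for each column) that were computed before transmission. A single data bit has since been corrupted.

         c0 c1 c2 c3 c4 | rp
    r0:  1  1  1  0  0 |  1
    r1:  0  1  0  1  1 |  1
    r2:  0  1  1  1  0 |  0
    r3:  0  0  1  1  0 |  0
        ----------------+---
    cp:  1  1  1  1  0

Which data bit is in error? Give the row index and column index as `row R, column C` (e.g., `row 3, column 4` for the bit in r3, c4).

Recompute each row's even parity and compare to rp:
  r0: data parity 1, sent rp 1 → ok
  r1: data parity 1, sent rp 1 → ok
  r2: data parity 1, sent rp 0 → mismatch
  r3: data parity 0, sent rp 0 → ok
Recompute each column's even parity and compare to cp:
  c0: data parity 1, sent cp 1 → ok
  c1: data parity 1, sent cp 1 → ok
  c2: data parity 1, sent cp 1 → ok
  c3: data parity 1, sent cp 1 → ok
  c4: data parity 1, sent cp 0 → mismatch
Exactly one row (r2) and one column (c4) fail → the flipped bit is at their intersection.

row 2, column 4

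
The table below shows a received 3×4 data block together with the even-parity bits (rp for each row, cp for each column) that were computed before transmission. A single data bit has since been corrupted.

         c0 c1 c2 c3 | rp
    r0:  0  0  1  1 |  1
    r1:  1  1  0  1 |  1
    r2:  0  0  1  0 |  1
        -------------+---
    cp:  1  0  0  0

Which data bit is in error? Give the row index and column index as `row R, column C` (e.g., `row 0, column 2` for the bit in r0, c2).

row 0, column 1

Recompute each row's even parity and compare to rp:
  r0: data parity 0, sent rp 1 → mismatch
  r1: data parity 1, sent rp 1 → ok
  r2: data parity 1, sent rp 1 → ok
Recompute each column's even parity and compare to cp:
  c0: data parity 1, sent cp 1 → ok
  c1: data parity 1, sent cp 0 → mismatch
  c2: data parity 0, sent cp 0 → ok
  c3: data parity 0, sent cp 0 → ok
Exactly one row (r0) and one column (c1) fail → the flipped bit is at their intersection.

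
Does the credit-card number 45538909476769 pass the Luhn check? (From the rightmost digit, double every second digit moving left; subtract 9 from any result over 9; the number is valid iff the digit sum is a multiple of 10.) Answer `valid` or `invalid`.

From the right, keep odd positions and double even positions (subtract 9 from any doubled value over 9):
  doubled (positions 2,4,...): 3 3 8 0 7 1 8 → sum 30
  kept (positions 1,3,...): 9 7 7 9 9 3 5 → sum 49
Total = 79.
79 mod 10 = 9, so the number is invalid.

invalid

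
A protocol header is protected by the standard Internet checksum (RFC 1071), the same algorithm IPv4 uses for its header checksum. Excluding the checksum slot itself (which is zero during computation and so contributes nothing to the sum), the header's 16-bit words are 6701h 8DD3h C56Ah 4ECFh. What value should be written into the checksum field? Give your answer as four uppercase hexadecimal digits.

One's-complement addition (fold any carry out of bit 15 back into bit 0):
  0x6701 + 0x8DD3 = 0x0F4D4
  0xF4D4 + 0xC56A = 0x1BA3E → wrap carry → 0xBA3F
  0xBA3F + 0x4ECF = 0x1090E → wrap carry → 0x090F
One's-complement sum = 0x090F.
Checksum = ~0x090F & 0xFFFF = 0xF6F0.

F6F0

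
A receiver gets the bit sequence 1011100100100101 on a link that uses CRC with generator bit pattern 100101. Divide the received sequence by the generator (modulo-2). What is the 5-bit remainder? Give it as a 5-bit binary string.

Modulo-2 division of 1011100100100101 by 100101:
  pos 0: 101110 XOR 100101 = 001011
  pos 2: 101101 XOR 100101 = 001000
  pos 4: 100000 XOR 100101 = 000101
  pos 7: 101100 XOR 100101 = 001001
  pos 9: 100110 XOR 100101 = 000011
Remainder = 00111 (nonzero — an error is detected).

00111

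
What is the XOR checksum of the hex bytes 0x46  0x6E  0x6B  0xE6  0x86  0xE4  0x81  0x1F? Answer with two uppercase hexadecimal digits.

XOR the bytes together:
  start with 0x46
  0x46 ⊕ 0x6E = 0x28
  0x28 ⊕ 0x6B = 0x43
  0x43 ⊕ 0xE6 = 0xA5
  0xA5 ⊕ 0x86 = 0x23
  0x23 ⊕ 0xE4 = 0xC7
  0xC7 ⊕ 0x81 = 0x46
  0x46 ⊕ 0x1F = 0x59

59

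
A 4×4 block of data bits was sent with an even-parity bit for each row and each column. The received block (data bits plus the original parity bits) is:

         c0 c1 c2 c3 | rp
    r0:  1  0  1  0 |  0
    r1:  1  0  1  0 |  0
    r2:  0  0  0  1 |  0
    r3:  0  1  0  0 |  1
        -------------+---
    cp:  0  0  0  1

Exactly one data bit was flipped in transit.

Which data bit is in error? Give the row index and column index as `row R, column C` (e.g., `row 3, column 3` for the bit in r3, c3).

Recompute each row's even parity and compare to rp:
  r0: data parity 0, sent rp 0 → ok
  r1: data parity 0, sent rp 0 → ok
  r2: data parity 1, sent rp 0 → mismatch
  r3: data parity 1, sent rp 1 → ok
Recompute each column's even parity and compare to cp:
  c0: data parity 0, sent cp 0 → ok
  c1: data parity 1, sent cp 0 → mismatch
  c2: data parity 0, sent cp 0 → ok
  c3: data parity 1, sent cp 1 → ok
Exactly one row (r2) and one column (c1) fail → the flipped bit is at their intersection.

row 2, column 1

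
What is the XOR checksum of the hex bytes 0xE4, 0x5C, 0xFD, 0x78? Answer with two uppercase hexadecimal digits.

XOR the bytes together:
  start with 0xE4
  0xE4 ⊕ 0x5C = 0xB8
  0xB8 ⊕ 0xFD = 0x45
  0x45 ⊕ 0x78 = 0x3D

3D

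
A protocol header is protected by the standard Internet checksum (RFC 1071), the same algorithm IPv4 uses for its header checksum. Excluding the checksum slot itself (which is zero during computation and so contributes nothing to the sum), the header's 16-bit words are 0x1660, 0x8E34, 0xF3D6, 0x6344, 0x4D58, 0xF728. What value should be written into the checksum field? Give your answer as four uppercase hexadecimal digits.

BFCE

One's-complement addition (fold any carry out of bit 15 back into bit 0):
  0x1660 + 0x8E34 = 0x0A494
  0xA494 + 0xF3D6 = 0x1986A → wrap carry → 0x986B
  0x986B + 0x6344 = 0x0FBAF
  0xFBAF + 0x4D58 = 0x14907 → wrap carry → 0x4908
  0x4908 + 0xF728 = 0x14030 → wrap carry → 0x4031
One's-complement sum = 0x4031.
Checksum = ~0x4031 & 0xFFFF = 0xBFCE.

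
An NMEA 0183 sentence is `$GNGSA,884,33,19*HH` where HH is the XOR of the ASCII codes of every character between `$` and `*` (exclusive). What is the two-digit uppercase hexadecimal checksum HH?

XOR the ASCII codes of the payload characters:
  'G' = 0x47 → acc = 0x47
  'N' = 0x4E → acc = 0x09
  'G' = 0x47 → acc = 0x4E
  'S' = 0x53 → acc = 0x1D
  'A' = 0x41 → acc = 0x5C
  ',' = 0x2C → acc = 0x70
  '8' = 0x38 → acc = 0x48
  '8' = 0x38 → acc = 0x70
  '4' = 0x34 → acc = 0x44
  ',' = 0x2C → acc = 0x68
  '3' = 0x33 → acc = 0x5B
  '3' = 0x33 → acc = 0x68
  ',' = 0x2C → acc = 0x44
  '1' = 0x31 → acc = 0x75
  '9' = 0x39 → acc = 0x4C
Checksum = 0x4C.

4C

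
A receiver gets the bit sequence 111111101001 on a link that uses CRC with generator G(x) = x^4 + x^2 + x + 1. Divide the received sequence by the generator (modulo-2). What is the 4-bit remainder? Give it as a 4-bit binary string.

0100

Modulo-2 division of 111111101001 by 10111:
  pos 0: 11111 XOR 10111 = 01000
  pos 1: 10001 XOR 10111 = 00110
  pos 3: 11010 XOR 10111 = 01101
  pos 4: 11011 XOR 10111 = 01100
  pos 5: 11000 XOR 10111 = 01111
  pos 6: 11110 XOR 10111 = 01001
  pos 7: 10011 XOR 10111 = 00100
Remainder = 0100 (nonzero — an error is detected).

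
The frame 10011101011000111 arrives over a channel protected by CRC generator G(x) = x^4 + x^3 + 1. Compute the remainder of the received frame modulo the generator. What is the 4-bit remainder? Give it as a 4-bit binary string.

0000

Modulo-2 division of 10011101011000111 by 11001:
  pos 0: 10011 XOR 11001 = 01010
  pos 1: 10101 XOR 11001 = 01100
  pos 2: 11000 XOR 11001 = 00001
  pos 6: 11011 XOR 11001 = 00010
  pos 9: 10000 XOR 11001 = 01001
  pos 10: 10011 XOR 11001 = 01010
  pos 11: 10101 XOR 11001 = 01100
  pos 12: 11001 XOR 11001 = 00000
Remainder = 0000 (zero — the frame passes the CRC check).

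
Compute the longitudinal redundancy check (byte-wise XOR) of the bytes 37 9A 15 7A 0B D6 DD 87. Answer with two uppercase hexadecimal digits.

XOR the bytes together:
  start with 0x37
  0x37 ⊕ 0x9A = 0xAD
  0xAD ⊕ 0x15 = 0xB8
  0xB8 ⊕ 0x7A = 0xC2
  0xC2 ⊕ 0x0B = 0xC9
  0xC9 ⊕ 0xD6 = 0x1F
  0x1F ⊕ 0xDD = 0xC2
  0xC2 ⊕ 0x87 = 0x45

45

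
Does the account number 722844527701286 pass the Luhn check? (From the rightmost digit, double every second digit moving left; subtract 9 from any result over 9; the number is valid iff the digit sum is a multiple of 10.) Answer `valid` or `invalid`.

valid

From the right, keep odd positions and double even positions (subtract 9 from any doubled value over 9):
  doubled (positions 2,4,...): 7 2 5 4 8 7 4 → sum 37
  kept (positions 1,3,...): 6 2 0 7 5 4 2 7 → sum 33
Total = 70.
70 mod 10 = 0, so the number is valid.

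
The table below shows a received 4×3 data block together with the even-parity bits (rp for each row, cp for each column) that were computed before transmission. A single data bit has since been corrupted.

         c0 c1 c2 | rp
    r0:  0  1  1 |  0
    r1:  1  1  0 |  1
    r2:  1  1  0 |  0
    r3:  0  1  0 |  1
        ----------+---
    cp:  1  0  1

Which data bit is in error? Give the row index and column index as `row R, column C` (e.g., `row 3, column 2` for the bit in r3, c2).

Recompute each row's even parity and compare to rp:
  r0: data parity 0, sent rp 0 → ok
  r1: data parity 0, sent rp 1 → mismatch
  r2: data parity 0, sent rp 0 → ok
  r3: data parity 1, sent rp 1 → ok
Recompute each column's even parity and compare to cp:
  c0: data parity 0, sent cp 1 → mismatch
  c1: data parity 0, sent cp 0 → ok
  c2: data parity 1, sent cp 1 → ok
Exactly one row (r1) and one column (c0) fail → the flipped bit is at their intersection.

row 1, column 0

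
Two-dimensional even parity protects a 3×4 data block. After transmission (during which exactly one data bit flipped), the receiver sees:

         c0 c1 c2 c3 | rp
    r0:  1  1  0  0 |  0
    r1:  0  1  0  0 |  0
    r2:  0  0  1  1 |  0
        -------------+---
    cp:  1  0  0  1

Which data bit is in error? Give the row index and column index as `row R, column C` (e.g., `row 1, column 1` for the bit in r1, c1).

Recompute each row's even parity and compare to rp:
  r0: data parity 0, sent rp 0 → ok
  r1: data parity 1, sent rp 0 → mismatch
  r2: data parity 0, sent rp 0 → ok
Recompute each column's even parity and compare to cp:
  c0: data parity 1, sent cp 1 → ok
  c1: data parity 0, sent cp 0 → ok
  c2: data parity 1, sent cp 0 → mismatch
  c3: data parity 1, sent cp 1 → ok
Exactly one row (r1) and one column (c2) fail → the flipped bit is at their intersection.

row 1, column 2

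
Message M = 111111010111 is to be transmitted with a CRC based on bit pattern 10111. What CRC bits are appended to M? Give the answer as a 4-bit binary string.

Append 4 zeros: 1111110101110000. Divide by 10111 (XOR where the leading bit is 1):
  pos 0: 11111 XOR 10111 = 01000
  pos 1: 10001 XOR 10111 = 00110
  pos 3: 11001 XOR 10111 = 01110
  pos 4: 11100 XOR 10111 = 01011
  pos 5: 10111 XOR 10111 = 00000
  pos 10: 11000 XOR 10111 = 01111
  pos 11: 11110 XOR 10111 = 01001
Remainder (last 4 bits) = 1001. This is the CRC / FCS.

1001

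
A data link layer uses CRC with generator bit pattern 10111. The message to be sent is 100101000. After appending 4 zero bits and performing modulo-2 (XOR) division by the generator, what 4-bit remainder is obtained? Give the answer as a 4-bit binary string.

1011

Append 4 zeros: 1001010000000. Divide by 10111 (XOR where the leading bit is 1):
  pos 0: 10010 XOR 10111 = 00101
  pos 2: 10110 XOR 10111 = 00001
  pos 6: 10000 XOR 10111 = 00111
  pos 8: 11100 XOR 10111 = 01011
Remainder (last 4 bits) = 1011. This is the CRC / FCS.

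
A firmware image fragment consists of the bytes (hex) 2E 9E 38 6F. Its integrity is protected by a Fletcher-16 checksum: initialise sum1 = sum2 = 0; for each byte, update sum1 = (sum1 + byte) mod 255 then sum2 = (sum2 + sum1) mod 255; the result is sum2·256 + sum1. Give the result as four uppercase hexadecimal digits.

7474

Running sums (mod 255):
  after byte 0 (2E): sum1=46, sum2=46
  after byte 1 (9E): sum1=204, sum2=250
  after byte 2 (38): sum1=5, sum2=0
  after byte 3 (6F): sum1=116, sum2=116
Checksum = sum2·256 + sum1 = 116·256 + 116 = 29812 = 0x7474.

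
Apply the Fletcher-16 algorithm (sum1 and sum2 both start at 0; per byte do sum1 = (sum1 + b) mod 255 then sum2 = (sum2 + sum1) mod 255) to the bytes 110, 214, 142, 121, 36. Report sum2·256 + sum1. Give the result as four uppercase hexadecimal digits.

4671

Running sums (mod 255):
  after byte 0 (110): sum1=110, sum2=110
  after byte 1 (214): sum1=69, sum2=179
  after byte 2 (142): sum1=211, sum2=135
  after byte 3 (121): sum1=77, sum2=212
  after byte 4 (36): sum1=113, sum2=70
Checksum = sum2·256 + sum1 = 70·256 + 113 = 18033 = 0x4671.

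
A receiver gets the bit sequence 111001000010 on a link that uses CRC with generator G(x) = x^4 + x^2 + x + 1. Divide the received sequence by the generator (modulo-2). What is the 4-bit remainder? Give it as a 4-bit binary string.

0010

Modulo-2 division of 111001000010 by 10111:
  pos 0: 11100 XOR 10111 = 01011
  pos 1: 10111 XOR 10111 = 00000
Remainder = 0010 (nonzero — an error is detected).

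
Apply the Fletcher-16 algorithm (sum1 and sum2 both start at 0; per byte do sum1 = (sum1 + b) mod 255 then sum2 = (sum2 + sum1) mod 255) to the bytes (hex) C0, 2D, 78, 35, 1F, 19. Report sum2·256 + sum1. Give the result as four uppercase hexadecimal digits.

3FD3

Running sums (mod 255):
  after byte 0 (C0): sum1=192, sum2=192
  after byte 1 (2D): sum1=237, sum2=174
  after byte 2 (78): sum1=102, sum2=21
  after byte 3 (35): sum1=155, sum2=176
  after byte 4 (1F): sum1=186, sum2=107
  after byte 5 (19): sum1=211, sum2=63
Checksum = sum2·256 + sum1 = 63·256 + 211 = 16339 = 0x3FD3.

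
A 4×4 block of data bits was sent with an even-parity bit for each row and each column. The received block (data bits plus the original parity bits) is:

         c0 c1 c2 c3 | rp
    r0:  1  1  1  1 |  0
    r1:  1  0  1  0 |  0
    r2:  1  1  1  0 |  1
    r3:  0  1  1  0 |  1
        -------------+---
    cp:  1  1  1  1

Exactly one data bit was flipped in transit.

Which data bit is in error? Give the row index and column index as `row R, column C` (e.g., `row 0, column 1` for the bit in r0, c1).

row 3, column 2

Recompute each row's even parity and compare to rp:
  r0: data parity 0, sent rp 0 → ok
  r1: data parity 0, sent rp 0 → ok
  r2: data parity 1, sent rp 1 → ok
  r3: data parity 0, sent rp 1 → mismatch
Recompute each column's even parity and compare to cp:
  c0: data parity 1, sent cp 1 → ok
  c1: data parity 1, sent cp 1 → ok
  c2: data parity 0, sent cp 1 → mismatch
  c3: data parity 1, sent cp 1 → ok
Exactly one row (r3) and one column (c2) fail → the flipped bit is at their intersection.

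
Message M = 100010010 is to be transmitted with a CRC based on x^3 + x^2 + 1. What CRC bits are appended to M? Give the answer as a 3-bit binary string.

Append 3 zeros: 100010010000. Divide by 1101 (XOR where the leading bit is 1):
  pos 0: 1000 XOR 1101 = 0101
  pos 1: 1011 XOR 1101 = 0110
  pos 2: 1100 XOR 1101 = 0001
  pos 5: 1010 XOR 1101 = 0111
  pos 6: 1110 XOR 1101 = 0011
  pos 8: 1100 XOR 1101 = 0001
Remainder (last 3 bits) = 001. This is the CRC / FCS.

001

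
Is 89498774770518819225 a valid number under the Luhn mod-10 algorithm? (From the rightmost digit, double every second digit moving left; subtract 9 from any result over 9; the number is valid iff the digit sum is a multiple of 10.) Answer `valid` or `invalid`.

invalid

From the right, keep odd positions and double even positions (subtract 9 from any doubled value over 9):
  doubled (positions 2,4,...): 4 9 7 2 0 5 5 7 8 7 → sum 54
  kept (positions 1,3,...): 5 2 1 8 5 7 4 7 9 9 → sum 57
Total = 111.
111 mod 10 = 1, so the number is invalid.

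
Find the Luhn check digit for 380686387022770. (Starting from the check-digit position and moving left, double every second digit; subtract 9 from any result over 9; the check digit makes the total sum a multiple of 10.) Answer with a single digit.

0

Partial digits right→left: 0 7 7 2 2 0 7 8 3 6 8 6 0 8 3
Double every second digit counting from the check-digit position (so the 1st, 3rd, 5th, ... of the partial from the right).
  doubled (with −9 where >9): 0 5 4 5 6 7 0 6 → sum 33
  kept as-is: 7 2 0 8 6 6 8 → sum 37
Total = 33 + 37 = 70.
Check digit = (10 − (70 mod 10)) mod 10 = 0.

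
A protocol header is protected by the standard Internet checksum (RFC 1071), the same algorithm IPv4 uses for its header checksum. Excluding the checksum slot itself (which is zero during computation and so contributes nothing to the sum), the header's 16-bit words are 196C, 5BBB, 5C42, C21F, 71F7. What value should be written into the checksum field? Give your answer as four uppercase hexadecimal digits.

FA7E

One's-complement addition (fold any carry out of bit 15 back into bit 0):
  0x196C + 0x5BBB = 0x07527
  0x7527 + 0x5C42 = 0x0D169
  0xD169 + 0xC21F = 0x19388 → wrap carry → 0x9389
  0x9389 + 0x71F7 = 0x10580 → wrap carry → 0x0581
One's-complement sum = 0x0581.
Checksum = ~0x0581 & 0xFFFF = 0xFA7E.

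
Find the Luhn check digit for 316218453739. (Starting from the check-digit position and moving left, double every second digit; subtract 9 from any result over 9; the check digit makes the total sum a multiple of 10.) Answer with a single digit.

2

Partial digits right→left: 9 3 7 3 5 4 8 1 2 6 1 3
Double every second digit counting from the check-digit position (so the 1st, 3rd, 5th, ... of the partial from the right).
  doubled (with −9 where >9): 9 5 1 7 4 2 → sum 28
  kept as-is: 3 3 4 1 6 3 → sum 20
Total = 28 + 20 = 48.
Check digit = (10 − (48 mod 10)) mod 10 = 2.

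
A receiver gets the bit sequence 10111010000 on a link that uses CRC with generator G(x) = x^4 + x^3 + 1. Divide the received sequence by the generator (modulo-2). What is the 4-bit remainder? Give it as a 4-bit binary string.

0101

Modulo-2 division of 10111010000 by 11001:
  pos 0: 10111 XOR 11001 = 01110
  pos 1: 11100 XOR 11001 = 00101
  pos 3: 10110 XOR 11001 = 01111
  pos 4: 11110 XOR 11001 = 00111
  pos 6: 11100 XOR 11001 = 00101
Remainder = 0101 (nonzero — an error is detected).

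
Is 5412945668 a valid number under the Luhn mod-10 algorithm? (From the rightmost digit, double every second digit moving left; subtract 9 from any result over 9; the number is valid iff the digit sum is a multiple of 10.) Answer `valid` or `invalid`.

valid

From the right, keep odd positions and double even positions (subtract 9 from any doubled value over 9):
  doubled (positions 2,4,...): 3 1 9 2 1 → sum 16
  kept (positions 1,3,...): 8 6 4 2 4 → sum 24
Total = 40.
40 mod 10 = 0, so the number is valid.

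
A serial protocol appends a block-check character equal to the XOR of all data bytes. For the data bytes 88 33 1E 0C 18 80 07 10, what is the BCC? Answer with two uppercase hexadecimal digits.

26

XOR the bytes together:
  start with 0x88
  0x88 ⊕ 0x33 = 0xBB
  0xBB ⊕ 0x1E = 0xA5
  0xA5 ⊕ 0x0C = 0xA9
  0xA9 ⊕ 0x18 = 0xB1
  0xB1 ⊕ 0x80 = 0x31
  0x31 ⊕ 0x07 = 0x36
  0x36 ⊕ 0x10 = 0x26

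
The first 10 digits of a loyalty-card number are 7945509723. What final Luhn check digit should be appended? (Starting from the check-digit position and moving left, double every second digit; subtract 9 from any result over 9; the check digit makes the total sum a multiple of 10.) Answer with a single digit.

Partial digits right→left: 3 2 7 9 0 5 5 4 9 7
Double every second digit counting from the check-digit position (so the 1st, 3rd, 5th, ... of the partial from the right).
  doubled (with −9 where >9): 6 5 0 1 9 → sum 21
  kept as-is: 2 9 5 4 7 → sum 27
Total = 21 + 27 = 48.
Check digit = (10 − (48 mod 10)) mod 10 = 2.

2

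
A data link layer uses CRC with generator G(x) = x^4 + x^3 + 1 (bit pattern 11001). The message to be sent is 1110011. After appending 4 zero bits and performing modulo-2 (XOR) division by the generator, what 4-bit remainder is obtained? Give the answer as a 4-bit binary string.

Append 4 zeros: 11100110000. Divide by 11001 (XOR where the leading bit is 1):
  pos 0: 11100 XOR 11001 = 00101
  pos 2: 10111 XOR 11001 = 01110
  pos 3: 11100 XOR 11001 = 00101
  pos 5: 10100 XOR 11001 = 01101
  pos 6: 11010 XOR 11001 = 00011
Remainder (last 4 bits) = 0011. This is the CRC / FCS.

0011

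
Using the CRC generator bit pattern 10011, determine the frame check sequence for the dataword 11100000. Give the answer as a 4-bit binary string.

Append 4 zeros: 111000000000. Divide by 10011 (XOR where the leading bit is 1):
  pos 0: 11100 XOR 10011 = 01111
  pos 1: 11110 XOR 10011 = 01101
  pos 2: 11010 XOR 10011 = 01001
  pos 3: 10010 XOR 10011 = 00001
  pos 7: 10000 XOR 10011 = 00011
Remainder (last 4 bits) = 0011. This is the CRC / FCS.

0011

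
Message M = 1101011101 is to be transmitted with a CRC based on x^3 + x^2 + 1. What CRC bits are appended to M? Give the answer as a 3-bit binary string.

Append 3 zeros: 1101011101000. Divide by 1101 (XOR where the leading bit is 1):
  pos 0: 1101 XOR 1101 = 0000
  pos 5: 1110 XOR 1101 = 0011
  pos 7: 1110 XOR 1101 = 0011
  pos 9: 1100 XOR 1101 = 0001
Remainder (last 3 bits) = 001. This is the CRC / FCS.

001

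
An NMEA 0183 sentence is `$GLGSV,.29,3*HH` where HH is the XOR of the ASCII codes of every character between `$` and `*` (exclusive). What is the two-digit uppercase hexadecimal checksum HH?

XOR the ASCII codes of the payload characters:
  'G' = 0x47 → acc = 0x47
  'L' = 0x4C → acc = 0x0B
  'G' = 0x47 → acc = 0x4C
  'S' = 0x53 → acc = 0x1F
  'V' = 0x56 → acc = 0x49
  ',' = 0x2C → acc = 0x65
  '.' = 0x2E → acc = 0x4B
  '2' = 0x32 → acc = 0x79
  '9' = 0x39 → acc = 0x40
  ',' = 0x2C → acc = 0x6C
  '3' = 0x33 → acc = 0x5F
Checksum = 0x5F.

5F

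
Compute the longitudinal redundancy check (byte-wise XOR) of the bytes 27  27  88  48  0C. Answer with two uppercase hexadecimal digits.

CC

XOR the bytes together:
  start with 0x27
  0x27 ⊕ 0x27 = 0x00
  0x00 ⊕ 0x88 = 0x88
  0x88 ⊕ 0x48 = 0xC0
  0xC0 ⊕ 0x0C = 0xCC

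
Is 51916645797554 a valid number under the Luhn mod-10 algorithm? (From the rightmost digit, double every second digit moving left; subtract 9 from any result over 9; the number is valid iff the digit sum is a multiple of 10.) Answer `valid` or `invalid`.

invalid

From the right, keep odd positions and double even positions (subtract 9 from any doubled value over 9):
  doubled (positions 2,4,...): 1 5 5 8 3 9 1 → sum 32
  kept (positions 1,3,...): 4 5 9 5 6 1 1 → sum 31
Total = 63.
63 mod 10 = 3, so the number is invalid.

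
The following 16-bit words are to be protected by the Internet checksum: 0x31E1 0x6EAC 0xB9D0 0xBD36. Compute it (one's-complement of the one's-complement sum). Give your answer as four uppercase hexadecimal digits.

E86A

One's-complement addition (fold any carry out of bit 15 back into bit 0):
  0x31E1 + 0x6EAC = 0x0A08D
  0xA08D + 0xB9D0 = 0x15A5D → wrap carry → 0x5A5E
  0x5A5E + 0xBD36 = 0x11794 → wrap carry → 0x1795
One's-complement sum = 0x1795.
Checksum = ~0x1795 & 0xFFFF = 0xE86A.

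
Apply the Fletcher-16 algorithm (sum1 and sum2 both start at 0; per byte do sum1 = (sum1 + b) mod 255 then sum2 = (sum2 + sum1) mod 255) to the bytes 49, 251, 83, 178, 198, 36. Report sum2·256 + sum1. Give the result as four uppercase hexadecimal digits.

2A1E

Running sums (mod 255):
  after byte 0 (49): sum1=49, sum2=49
  after byte 1 (251): sum1=45, sum2=94
  after byte 2 (83): sum1=128, sum2=222
  after byte 3 (178): sum1=51, sum2=18
  after byte 4 (198): sum1=249, sum2=12
  after byte 5 (36): sum1=30, sum2=42
Checksum = sum2·256 + sum1 = 42·256 + 30 = 10782 = 0x2A1E.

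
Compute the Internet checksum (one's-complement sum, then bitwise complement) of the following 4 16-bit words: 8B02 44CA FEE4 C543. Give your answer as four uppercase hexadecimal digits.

One's-complement addition (fold any carry out of bit 15 back into bit 0):
  0x8B02 + 0x44CA = 0x0CFCC
  0xCFCC + 0xFEE4 = 0x1CEB0 → wrap carry → 0xCEB1
  0xCEB1 + 0xC543 = 0x193F4 → wrap carry → 0x93F5
One's-complement sum = 0x93F5.
Checksum = ~0x93F5 & 0xFFFF = 0x6C0A.

6C0A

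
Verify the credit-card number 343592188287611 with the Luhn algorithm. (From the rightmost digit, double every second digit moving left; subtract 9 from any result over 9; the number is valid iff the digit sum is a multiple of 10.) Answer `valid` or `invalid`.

valid

From the right, keep odd positions and double even positions (subtract 9 from any doubled value over 9):
  doubled (positions 2,4,...): 2 5 4 7 4 1 8 → sum 31
  kept (positions 1,3,...): 1 6 8 8 1 9 3 3 → sum 39
Total = 70.
70 mod 10 = 0, so the number is valid.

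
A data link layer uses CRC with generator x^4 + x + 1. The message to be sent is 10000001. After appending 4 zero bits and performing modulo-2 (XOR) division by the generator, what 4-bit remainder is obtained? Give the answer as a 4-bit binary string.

Append 4 zeros: 100000010000. Divide by 10011 (XOR where the leading bit is 1):
  pos 0: 10000 XOR 10011 = 00011
  pos 3: 11001 XOR 10011 = 01010
  pos 4: 10100 XOR 10011 = 00111
  pos 6: 11100 XOR 10011 = 01111
  pos 7: 11110 XOR 10011 = 01101
Remainder (last 4 bits) = 1101. This is the CRC / FCS.

1101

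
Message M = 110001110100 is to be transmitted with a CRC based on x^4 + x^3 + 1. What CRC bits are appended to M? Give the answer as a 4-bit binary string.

Append 4 zeros: 1100011101000000. Divide by 11001 (XOR where the leading bit is 1):
  pos 0: 11000 XOR 11001 = 00001
  pos 4: 11110 XOR 11001 = 00111
  pos 6: 11110 XOR 11001 = 00111
  pos 8: 11100 XOR 11001 = 00101
  pos 10: 10100 XOR 11001 = 01101
  pos 11: 11010 XOR 11001 = 00011
Remainder (last 4 bits) = 0011. This is the CRC / FCS.

0011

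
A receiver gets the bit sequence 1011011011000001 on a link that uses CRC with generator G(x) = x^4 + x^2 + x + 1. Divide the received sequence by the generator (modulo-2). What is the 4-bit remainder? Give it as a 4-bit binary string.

0000

Modulo-2 division of 1011011011000001 by 10111:
  pos 0: 10110 XOR 10111 = 00001
  pos 4: 11101 XOR 10111 = 01010
  pos 5: 10101 XOR 10111 = 00010
  pos 8: 10000 XOR 10111 = 00111
  pos 10: 11100 XOR 10111 = 01011
  pos 11: 10111 XOR 10111 = 00000
Remainder = 0000 (zero — the frame passes the CRC check).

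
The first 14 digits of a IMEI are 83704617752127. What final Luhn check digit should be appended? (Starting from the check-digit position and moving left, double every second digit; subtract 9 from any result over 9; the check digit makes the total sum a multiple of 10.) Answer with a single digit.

7

Partial digits right→left: 7 2 1 2 5 7 7 1 6 4 0 7 3 8
Double every second digit counting from the check-digit position (so the 1st, 3rd, 5th, ... of the partial from the right).
  doubled (with −9 where >9): 5 2 1 5 3 0 6 → sum 22
  kept as-is: 2 2 7 1 4 7 8 → sum 31
Total = 22 + 31 = 53.
Check digit = (10 − (53 mod 10)) mod 10 = 7.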